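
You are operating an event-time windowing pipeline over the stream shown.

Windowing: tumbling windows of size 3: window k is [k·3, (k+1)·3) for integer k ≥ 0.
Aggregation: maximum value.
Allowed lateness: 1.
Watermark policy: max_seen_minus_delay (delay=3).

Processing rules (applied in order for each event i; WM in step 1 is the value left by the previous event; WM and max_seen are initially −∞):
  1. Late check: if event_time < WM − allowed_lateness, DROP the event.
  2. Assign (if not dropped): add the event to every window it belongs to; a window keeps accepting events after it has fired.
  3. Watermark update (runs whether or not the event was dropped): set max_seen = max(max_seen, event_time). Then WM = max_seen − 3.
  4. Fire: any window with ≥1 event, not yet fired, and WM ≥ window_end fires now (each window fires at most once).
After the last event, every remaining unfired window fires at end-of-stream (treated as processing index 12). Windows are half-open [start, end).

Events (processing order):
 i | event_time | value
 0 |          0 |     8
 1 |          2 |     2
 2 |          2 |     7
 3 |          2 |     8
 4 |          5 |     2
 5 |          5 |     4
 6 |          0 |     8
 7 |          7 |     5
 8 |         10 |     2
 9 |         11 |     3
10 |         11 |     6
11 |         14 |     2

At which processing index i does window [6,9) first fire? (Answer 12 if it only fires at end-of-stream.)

11

i=0 t=0 v=8: → [0,3); WM=-3
i=1 t=2 v=2: → [0,3); WM=-1
i=2 t=2 v=7: → [0,3); WM=-1
i=3 t=2 v=8: → [0,3); WM=-1
i=4 t=5 v=2: → [3,6); WM=2
i=5 t=5 v=4: → [3,6); WM=2
i=6 t=0 v=8: DROP (t<2-1); WM=2
i=7 t=7 v=5: → [6,9); WM=4; [0,3) fires=8
i=8 t=10 v=2: → [9,12); WM=7; [3,6) fires=4
i=9 t=11 v=3: → [9,12); WM=8
i=10 t=11 v=6: → [9,12); WM=8
i=11 t=14 v=2: → [12,15); WM=11; [6,9) fires=5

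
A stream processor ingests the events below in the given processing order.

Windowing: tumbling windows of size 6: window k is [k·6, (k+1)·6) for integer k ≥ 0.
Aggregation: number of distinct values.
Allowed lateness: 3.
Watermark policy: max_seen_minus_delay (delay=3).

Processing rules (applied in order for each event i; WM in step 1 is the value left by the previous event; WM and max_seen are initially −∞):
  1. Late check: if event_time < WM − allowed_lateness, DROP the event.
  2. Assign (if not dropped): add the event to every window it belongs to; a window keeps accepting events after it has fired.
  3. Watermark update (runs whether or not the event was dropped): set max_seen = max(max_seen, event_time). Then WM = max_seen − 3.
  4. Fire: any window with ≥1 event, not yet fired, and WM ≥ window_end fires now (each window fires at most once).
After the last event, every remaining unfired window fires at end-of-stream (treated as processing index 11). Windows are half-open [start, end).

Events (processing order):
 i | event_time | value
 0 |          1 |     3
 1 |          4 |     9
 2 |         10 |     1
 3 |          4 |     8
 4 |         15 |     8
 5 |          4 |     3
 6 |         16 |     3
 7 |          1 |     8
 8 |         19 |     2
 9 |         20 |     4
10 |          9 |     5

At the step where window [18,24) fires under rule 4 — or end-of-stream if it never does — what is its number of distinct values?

2

i=0 t=1 v=3: → [0,6); WM=-2
i=1 t=4 v=9: → [0,6); WM=1
i=2 t=10 v=1: → [6,12); WM=7; [0,6) fires=2
i=3 t=4 v=8: → [0,6); WM=7
i=4 t=15 v=8: → [12,18); WM=12; [6,12) fires=1
i=5 t=4 v=3: DROP (t<12-3); WM=12
i=6 t=16 v=3: → [12,18); WM=13
i=7 t=1 v=8: DROP (t<13-3); WM=13
i=8 t=19 v=2: → [18,24); WM=16
i=9 t=20 v=4: → [18,24); WM=17
i=10 t=9 v=5: DROP (t<17-3); WM=17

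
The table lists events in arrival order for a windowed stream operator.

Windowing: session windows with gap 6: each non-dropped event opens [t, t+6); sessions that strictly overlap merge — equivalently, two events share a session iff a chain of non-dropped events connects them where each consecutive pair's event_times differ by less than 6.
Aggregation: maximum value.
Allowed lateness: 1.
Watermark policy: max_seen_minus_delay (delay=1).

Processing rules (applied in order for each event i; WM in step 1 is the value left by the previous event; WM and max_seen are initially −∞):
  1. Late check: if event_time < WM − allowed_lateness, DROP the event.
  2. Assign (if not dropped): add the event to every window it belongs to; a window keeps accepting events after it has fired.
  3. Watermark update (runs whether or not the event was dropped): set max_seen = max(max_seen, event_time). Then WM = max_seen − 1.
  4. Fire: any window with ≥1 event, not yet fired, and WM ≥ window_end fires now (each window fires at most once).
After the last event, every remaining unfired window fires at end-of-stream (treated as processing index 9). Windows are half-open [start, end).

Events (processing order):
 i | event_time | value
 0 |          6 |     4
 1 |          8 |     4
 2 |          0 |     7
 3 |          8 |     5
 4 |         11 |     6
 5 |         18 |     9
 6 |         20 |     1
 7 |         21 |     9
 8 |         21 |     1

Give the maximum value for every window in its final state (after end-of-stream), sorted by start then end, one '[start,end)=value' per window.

i=0 t=6 v=4: → [6,12); WM=5
i=1 t=8 v=4: → [6,14); WM=7
i=2 t=0 v=7: DROP (t<7-1); WM=7
i=3 t=8 v=5: → [6,14); WM=7
i=4 t=11 v=6: → [6,17); WM=10
i=5 t=18 v=9: → [18,24); WM=17
i=6 t=20 v=1: → [18,26); WM=19
i=7 t=21 v=9: → [18,27); WM=20
i=8 t=21 v=1: → [18,27); WM=20

[6,17)=6 [18,27)=9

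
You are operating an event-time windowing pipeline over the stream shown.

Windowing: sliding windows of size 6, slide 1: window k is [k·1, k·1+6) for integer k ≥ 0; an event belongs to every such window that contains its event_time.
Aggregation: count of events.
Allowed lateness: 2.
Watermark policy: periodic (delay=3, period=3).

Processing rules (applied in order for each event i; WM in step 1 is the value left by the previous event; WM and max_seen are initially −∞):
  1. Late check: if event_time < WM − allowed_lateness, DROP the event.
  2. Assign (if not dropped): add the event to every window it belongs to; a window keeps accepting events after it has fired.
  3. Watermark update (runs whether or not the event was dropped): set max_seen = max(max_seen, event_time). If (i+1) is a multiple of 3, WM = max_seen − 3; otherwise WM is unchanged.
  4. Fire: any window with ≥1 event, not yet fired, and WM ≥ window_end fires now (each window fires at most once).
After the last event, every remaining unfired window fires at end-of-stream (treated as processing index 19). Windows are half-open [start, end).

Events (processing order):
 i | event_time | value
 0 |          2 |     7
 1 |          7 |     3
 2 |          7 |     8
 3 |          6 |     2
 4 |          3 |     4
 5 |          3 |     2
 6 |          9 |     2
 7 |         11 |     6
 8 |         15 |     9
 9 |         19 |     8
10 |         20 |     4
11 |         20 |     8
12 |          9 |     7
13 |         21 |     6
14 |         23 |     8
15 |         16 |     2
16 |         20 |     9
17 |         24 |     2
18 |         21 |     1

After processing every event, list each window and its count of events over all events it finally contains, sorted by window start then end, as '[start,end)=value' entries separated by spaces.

[0,6)=3 [1,7)=4 [2,8)=6 [3,9)=5 [4,10)=4 [5,11)=4 [6,12)=5 [7,13)=4 [8,14)=2 [9,15)=2 [10,16)=2 [11,17)=2 [12,18)=1 [13,19)=1 [14,20)=2 [15,21)=5 [16,22)=6 [17,23)=6 [18,24)=7 [19,25)=8 [20,26)=7 [21,27)=4 [22,28)=2 [23,29)=2 [24,30)=1

i=0 t=2 v=7: → [2,8),[1,7),[0,6); WM=−∞
i=1 t=7 v=3: → [7,13),[6,12),[5,11),[4,10),[3,9),[2,8); WM=−∞
i=2 t=7 v=8: → [7,13),[6,12),[5,11),[4,10),[3,9),[2,8); WM=4
i=3 t=6 v=2: → [6,12),[5,11),[4,10),[3,9),[2,8),[1,7); WM=4
i=4 t=3 v=4: → [3,9),[2,8),[1,7),[0,6); WM=4
i=5 t=3 v=2: → [3,9),[2,8),[1,7),[0,6); WM=4
i=6 t=9 v=2: → [9,15),[8,14),[7,13),[6,12),[5,11),[4,10); WM=4
i=7 t=11 v=6: → [11,17),[10,16),[9,15),[8,14),[7,13),[6,12); WM=4
i=8 t=15 v=9: → [15,21),[14,20),[13,19),[12,18),[11,17),[10,16); WM=12; [0,6) fires=3 [1,7) fires=4 [2,8) fires=6 [3,9) fires=5 [4,10) fires=4 [5,11) fires=4 [6,12) fires=5
i=9 t=19 v=8: → [19,25),[18,24),[17,23),[16,22),[15,21),[14,20); WM=12
i=10 t=20 v=4: → [20,26),[19,25),[18,24),[17,23),[16,22),[15,21); WM=12
i=11 t=20 v=8: → [20,26),[19,25),[18,24),[17,23),[16,22),[15,21); WM=17; [7,13) fires=4 [8,14) fires=2 [9,15) fires=2 [10,16) fires=2 [11,17) fires=2
i=12 t=9 v=7: DROP (t<17-2); WM=17
i=13 t=21 v=6: → [21,27),[20,26),[19,25),[18,24),[17,23),[16,22); WM=17
i=14 t=23 v=8: → [23,29),[22,28),[21,27),[20,26),[19,25),[18,24); WM=20; [12,18) fires=1 [13,19) fires=1 [14,20) fires=2
i=15 t=16 v=2: DROP (t<20-2); WM=20
i=16 t=20 v=9: → [20,26),[19,25),[18,24),[17,23),[16,22),[15,21); WM=20
i=17 t=24 v=2: → [24,30),[23,29),[22,28),[21,27),[20,26),[19,25); WM=21; [15,21) fires=5
i=18 t=21 v=1: → [21,27),[20,26),[19,25),[18,24),[17,23),[16,22); WM=21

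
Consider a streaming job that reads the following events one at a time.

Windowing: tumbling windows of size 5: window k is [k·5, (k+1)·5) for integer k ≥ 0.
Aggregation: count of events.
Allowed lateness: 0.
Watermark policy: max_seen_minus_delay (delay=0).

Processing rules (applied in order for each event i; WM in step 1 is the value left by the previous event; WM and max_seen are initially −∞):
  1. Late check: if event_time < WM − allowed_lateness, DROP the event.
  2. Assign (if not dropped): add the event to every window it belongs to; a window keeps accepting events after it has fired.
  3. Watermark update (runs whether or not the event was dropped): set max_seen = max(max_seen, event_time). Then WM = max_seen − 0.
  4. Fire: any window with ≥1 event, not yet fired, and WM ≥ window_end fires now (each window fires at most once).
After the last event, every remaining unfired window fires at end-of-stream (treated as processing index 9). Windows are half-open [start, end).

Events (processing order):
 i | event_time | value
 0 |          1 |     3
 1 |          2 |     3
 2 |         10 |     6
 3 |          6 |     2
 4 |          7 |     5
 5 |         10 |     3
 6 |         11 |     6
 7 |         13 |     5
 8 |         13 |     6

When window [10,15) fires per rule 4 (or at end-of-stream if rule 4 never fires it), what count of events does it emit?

5

i=0 t=1 v=3: → [0,5); WM=1
i=1 t=2 v=3: → [0,5); WM=2
i=2 t=10 v=6: → [10,15); WM=10; [0,5) fires=2
i=3 t=6 v=2: DROP (t<10-0); WM=10
i=4 t=7 v=5: DROP (t<10-0); WM=10
i=5 t=10 v=3: → [10,15); WM=10
i=6 t=11 v=6: → [10,15); WM=11
i=7 t=13 v=5: → [10,15); WM=13
i=8 t=13 v=6: → [10,15); WM=13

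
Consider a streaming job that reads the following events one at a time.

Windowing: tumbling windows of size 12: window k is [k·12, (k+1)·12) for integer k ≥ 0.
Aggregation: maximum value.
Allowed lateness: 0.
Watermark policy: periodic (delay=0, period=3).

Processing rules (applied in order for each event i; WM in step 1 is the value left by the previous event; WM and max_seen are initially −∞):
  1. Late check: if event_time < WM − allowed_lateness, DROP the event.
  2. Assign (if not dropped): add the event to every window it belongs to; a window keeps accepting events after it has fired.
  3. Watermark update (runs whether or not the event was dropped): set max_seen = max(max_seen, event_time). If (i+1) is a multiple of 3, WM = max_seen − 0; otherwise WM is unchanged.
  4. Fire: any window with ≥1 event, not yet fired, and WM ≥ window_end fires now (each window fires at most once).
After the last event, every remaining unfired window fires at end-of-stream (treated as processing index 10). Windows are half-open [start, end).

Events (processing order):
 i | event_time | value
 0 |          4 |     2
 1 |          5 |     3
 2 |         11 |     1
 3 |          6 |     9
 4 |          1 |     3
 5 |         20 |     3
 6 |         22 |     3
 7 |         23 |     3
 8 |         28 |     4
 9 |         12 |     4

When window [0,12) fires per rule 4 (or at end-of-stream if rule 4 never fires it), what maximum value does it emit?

3

i=0 t=4 v=2: → [0,12); WM=−∞
i=1 t=5 v=3: → [0,12); WM=−∞
i=2 t=11 v=1: → [0,12); WM=11
i=3 t=6 v=9: DROP (t<11-0); WM=11
i=4 t=1 v=3: DROP (t<11-0); WM=11
i=5 t=20 v=3: → [12,24); WM=20; [0,12) fires=3
i=6 t=22 v=3: → [12,24); WM=20
i=7 t=23 v=3: → [12,24); WM=20
i=8 t=28 v=4: → [24,36); WM=28; [12,24) fires=3
i=9 t=12 v=4: DROP (t<28-0); WM=28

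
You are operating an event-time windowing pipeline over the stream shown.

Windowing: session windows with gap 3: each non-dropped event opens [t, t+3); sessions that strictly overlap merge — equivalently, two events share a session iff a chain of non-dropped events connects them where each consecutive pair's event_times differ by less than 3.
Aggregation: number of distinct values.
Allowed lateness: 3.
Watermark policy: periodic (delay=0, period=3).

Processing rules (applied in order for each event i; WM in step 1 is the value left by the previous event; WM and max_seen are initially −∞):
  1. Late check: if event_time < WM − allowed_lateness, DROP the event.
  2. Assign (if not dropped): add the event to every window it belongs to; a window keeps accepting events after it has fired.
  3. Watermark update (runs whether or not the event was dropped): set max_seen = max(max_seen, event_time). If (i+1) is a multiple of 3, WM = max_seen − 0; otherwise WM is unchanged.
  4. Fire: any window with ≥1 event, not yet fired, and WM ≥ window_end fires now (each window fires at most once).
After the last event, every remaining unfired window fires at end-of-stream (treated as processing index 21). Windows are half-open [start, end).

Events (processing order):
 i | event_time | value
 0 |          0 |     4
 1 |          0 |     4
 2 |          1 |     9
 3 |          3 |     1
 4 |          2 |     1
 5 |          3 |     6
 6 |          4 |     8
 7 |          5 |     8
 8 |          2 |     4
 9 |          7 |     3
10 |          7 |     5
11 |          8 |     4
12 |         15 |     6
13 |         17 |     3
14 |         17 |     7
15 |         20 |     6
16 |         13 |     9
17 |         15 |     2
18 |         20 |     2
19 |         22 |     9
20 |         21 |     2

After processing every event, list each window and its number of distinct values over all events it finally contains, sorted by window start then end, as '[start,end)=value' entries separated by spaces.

i=0 t=0 v=4: → [0,3); WM=−∞
i=1 t=0 v=4: → [0,3); WM=−∞
i=2 t=1 v=9: → [0,4); WM=1
i=3 t=3 v=1: → [0,6); WM=1
i=4 t=2 v=1: → [0,6); WM=1
i=5 t=3 v=6: → [0,6); WM=3
i=6 t=4 v=8: → [0,7); WM=3
i=7 t=5 v=8: → [0,8); WM=3
i=8 t=2 v=4: → [0,8); WM=5
i=9 t=7 v=3: → [0,10); WM=5
i=10 t=7 v=5: → [0,10); WM=5
i=11 t=8 v=4: → [0,11); WM=8
i=12 t=15 v=6: → [15,18); WM=8
i=13 t=17 v=3: → [15,20); WM=8
i=14 t=17 v=7: → [15,20); WM=17
i=15 t=20 v=6: → [20,23); WM=17
i=16 t=13 v=9: DROP (t<17-3); WM=17
i=17 t=15 v=2: → [15,20); WM=20
i=18 t=20 v=2: → [20,23); WM=20
i=19 t=22 v=9: → [20,25); WM=20
i=20 t=21 v=2: → [20,25); WM=22

[0,11)=7 [15,20)=4 [20,25)=3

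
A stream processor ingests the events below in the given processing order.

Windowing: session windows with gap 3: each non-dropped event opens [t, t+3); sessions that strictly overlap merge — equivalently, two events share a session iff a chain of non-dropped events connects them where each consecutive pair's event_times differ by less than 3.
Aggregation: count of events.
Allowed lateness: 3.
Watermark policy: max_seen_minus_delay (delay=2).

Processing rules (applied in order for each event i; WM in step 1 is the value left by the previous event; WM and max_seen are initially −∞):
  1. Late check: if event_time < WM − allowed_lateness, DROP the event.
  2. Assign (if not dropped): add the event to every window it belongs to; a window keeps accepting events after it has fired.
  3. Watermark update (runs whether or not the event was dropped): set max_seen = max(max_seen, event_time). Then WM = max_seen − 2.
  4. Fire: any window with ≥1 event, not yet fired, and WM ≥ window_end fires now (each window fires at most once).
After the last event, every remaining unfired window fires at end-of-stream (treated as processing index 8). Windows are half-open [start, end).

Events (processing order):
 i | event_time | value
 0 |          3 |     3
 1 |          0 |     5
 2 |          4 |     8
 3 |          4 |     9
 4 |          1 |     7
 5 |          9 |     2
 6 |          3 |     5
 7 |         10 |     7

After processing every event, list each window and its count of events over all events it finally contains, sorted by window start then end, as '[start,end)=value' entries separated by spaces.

i=0 t=3 v=3: → [3,6); WM=1
i=1 t=0 v=5: → [0,3); WM=1
i=2 t=4 v=8: → [3,7); WM=2
i=3 t=4 v=9: → [3,7); WM=2
i=4 t=1 v=7: → [0,7); WM=2
i=5 t=9 v=2: → [9,12); WM=7
i=6 t=3 v=5: DROP (t<7-3); WM=7
i=7 t=10 v=7: → [9,13); WM=8

[0,7)=5 [9,13)=2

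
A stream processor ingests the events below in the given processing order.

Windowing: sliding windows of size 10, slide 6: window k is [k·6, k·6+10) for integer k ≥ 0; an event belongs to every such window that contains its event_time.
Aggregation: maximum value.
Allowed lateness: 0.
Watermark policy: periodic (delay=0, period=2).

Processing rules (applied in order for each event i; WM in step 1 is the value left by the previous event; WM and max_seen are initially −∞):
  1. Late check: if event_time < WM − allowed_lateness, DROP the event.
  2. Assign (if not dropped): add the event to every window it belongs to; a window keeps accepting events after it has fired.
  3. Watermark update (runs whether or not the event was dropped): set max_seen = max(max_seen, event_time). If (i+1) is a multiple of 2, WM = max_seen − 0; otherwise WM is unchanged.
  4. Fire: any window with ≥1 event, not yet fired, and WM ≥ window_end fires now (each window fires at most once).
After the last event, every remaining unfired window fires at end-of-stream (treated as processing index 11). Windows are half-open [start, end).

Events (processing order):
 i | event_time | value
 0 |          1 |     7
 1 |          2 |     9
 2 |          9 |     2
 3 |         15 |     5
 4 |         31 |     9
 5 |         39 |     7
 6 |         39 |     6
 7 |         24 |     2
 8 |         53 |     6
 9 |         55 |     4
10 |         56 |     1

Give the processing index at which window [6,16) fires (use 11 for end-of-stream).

5

i=0 t=1 v=7: → [0,10); WM=−∞
i=1 t=2 v=9: → [0,10); WM=2
i=2 t=9 v=2: → [6,16),[0,10); WM=2
i=3 t=15 v=5: → [12,22),[6,16); WM=15; [0,10) fires=9
i=4 t=31 v=9: → [30,40),[24,34); WM=15
i=5 t=39 v=7: → [36,46),[30,40); WM=39; [6,16) fires=5 [12,22) fires=5 [24,34) fires=9
i=6 t=39 v=6: → [36,46),[30,40); WM=39
i=7 t=24 v=2: DROP (t<39-0); WM=39
i=8 t=53 v=6: → [48,58); WM=39
i=9 t=55 v=4: → [54,64),[48,58); WM=55; [30,40) fires=9 [36,46) fires=7
i=10 t=56 v=1: → [54,64),[48,58); WM=55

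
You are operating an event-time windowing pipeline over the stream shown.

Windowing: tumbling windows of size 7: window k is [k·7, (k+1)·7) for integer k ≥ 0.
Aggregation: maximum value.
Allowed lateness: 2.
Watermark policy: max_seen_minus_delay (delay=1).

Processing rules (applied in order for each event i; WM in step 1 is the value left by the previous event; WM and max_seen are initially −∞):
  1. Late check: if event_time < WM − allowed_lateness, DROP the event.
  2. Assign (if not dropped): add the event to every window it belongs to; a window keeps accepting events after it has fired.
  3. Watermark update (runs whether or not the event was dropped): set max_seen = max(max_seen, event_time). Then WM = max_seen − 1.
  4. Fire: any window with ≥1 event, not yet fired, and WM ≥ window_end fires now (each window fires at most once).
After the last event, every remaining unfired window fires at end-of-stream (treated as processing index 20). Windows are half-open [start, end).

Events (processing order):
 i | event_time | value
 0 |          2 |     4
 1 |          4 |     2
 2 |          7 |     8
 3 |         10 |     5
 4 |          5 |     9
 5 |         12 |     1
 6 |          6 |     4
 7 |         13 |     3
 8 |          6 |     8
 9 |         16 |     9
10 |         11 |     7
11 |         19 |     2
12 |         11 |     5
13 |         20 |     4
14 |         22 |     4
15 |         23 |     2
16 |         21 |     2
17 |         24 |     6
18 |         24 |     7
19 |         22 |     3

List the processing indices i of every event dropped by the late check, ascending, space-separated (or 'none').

i=0 t=2 v=4: → [0,7); WM=1
i=1 t=4 v=2: → [0,7); WM=3
i=2 t=7 v=8: → [7,14); WM=6
i=3 t=10 v=5: → [7,14); WM=9; [0,7) fires=4
i=4 t=5 v=9: DROP (t<9-2); WM=9
i=5 t=12 v=1: → [7,14); WM=11
i=6 t=6 v=4: DROP (t<11-2); WM=11
i=7 t=13 v=3: → [7,14); WM=12
i=8 t=6 v=8: DROP (t<12-2); WM=12
i=9 t=16 v=9: → [14,21); WM=15; [7,14) fires=8
i=10 t=11 v=7: DROP (t<15-2); WM=15
i=11 t=19 v=2: → [14,21); WM=18
i=12 t=11 v=5: DROP (t<18-2); WM=18
i=13 t=20 v=4: → [14,21); WM=19
i=14 t=22 v=4: → [21,28); WM=21; [14,21) fires=9
i=15 t=23 v=2: → [21,28); WM=22
i=16 t=21 v=2: → [21,28); WM=22
i=17 t=24 v=6: → [21,28); WM=23
i=18 t=24 v=7: → [21,28); WM=23
i=19 t=22 v=3: → [21,28); WM=23

4 6 8 10 12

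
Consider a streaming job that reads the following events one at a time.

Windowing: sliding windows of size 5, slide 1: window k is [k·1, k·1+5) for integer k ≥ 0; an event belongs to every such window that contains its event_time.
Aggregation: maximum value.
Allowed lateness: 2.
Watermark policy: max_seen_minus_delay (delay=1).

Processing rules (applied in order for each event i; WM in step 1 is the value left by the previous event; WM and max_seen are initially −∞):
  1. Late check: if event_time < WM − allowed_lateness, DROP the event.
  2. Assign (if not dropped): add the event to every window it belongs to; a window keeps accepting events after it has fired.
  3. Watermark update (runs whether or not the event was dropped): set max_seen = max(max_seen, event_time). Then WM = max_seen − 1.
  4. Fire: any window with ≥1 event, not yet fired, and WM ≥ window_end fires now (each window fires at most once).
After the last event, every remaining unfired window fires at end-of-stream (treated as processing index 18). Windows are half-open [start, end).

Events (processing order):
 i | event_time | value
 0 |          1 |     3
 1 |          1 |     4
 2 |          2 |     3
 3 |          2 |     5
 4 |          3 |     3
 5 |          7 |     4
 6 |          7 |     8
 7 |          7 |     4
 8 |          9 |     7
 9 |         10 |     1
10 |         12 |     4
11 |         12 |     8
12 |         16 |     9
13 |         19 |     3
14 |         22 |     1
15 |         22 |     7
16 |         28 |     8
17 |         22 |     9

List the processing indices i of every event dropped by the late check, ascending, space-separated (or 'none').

i=0 t=1 v=3: → [1,6),[0,5); WM=0
i=1 t=1 v=4: → [1,6),[0,5); WM=0
i=2 t=2 v=3: → [2,7),[1,6),[0,5); WM=1
i=3 t=2 v=5: → [2,7),[1,6),[0,5); WM=1
i=4 t=3 v=3: → [3,8),[2,7),[1,6),[0,5); WM=2
i=5 t=7 v=4: → [7,12),[6,11),[5,10),[4,9),[3,8); WM=6; [0,5) fires=5 [1,6) fires=5
i=6 t=7 v=8: → [7,12),[6,11),[5,10),[4,9),[3,8); WM=6
i=7 t=7 v=4: → [7,12),[6,11),[5,10),[4,9),[3,8); WM=6
i=8 t=9 v=7: → [9,14),[8,13),[7,12),[6,11),[5,10); WM=8; [2,7) fires=5 [3,8) fires=8
i=9 t=10 v=1: → [10,15),[9,14),[8,13),[7,12),[6,11); WM=9; [4,9) fires=8
i=10 t=12 v=4: → [12,17),[11,16),[10,15),[9,14),[8,13); WM=11; [5,10) fires=8 [6,11) fires=8
i=11 t=12 v=8: → [12,17),[11,16),[10,15),[9,14),[8,13); WM=11
i=12 t=16 v=9: → [16,21),[15,20),[14,19),[13,18),[12,17); WM=15; [7,12) fires=8 [8,13) fires=8 [9,14) fires=8 [10,15) fires=8
i=13 t=19 v=3: → [19,24),[18,23),[17,22),[16,21),[15,20); WM=18; [11,16) fires=8 [12,17) fires=9 [13,18) fires=9
i=14 t=22 v=1: → [22,27),[21,26),[20,25),[19,24),[18,23); WM=21; [14,19) fires=9 [15,20) fires=9 [16,21) fires=9
i=15 t=22 v=7: → [22,27),[21,26),[20,25),[19,24),[18,23); WM=21
i=16 t=28 v=8: → [28,33),[27,32),[26,31),[25,30),[24,29); WM=27; [17,22) fires=3 [18,23) fires=7 [19,24) fires=7 [20,25) fires=7 [21,26) fires=7 [22,27) fires=7
i=17 t=22 v=9: DROP (t<27-2); WM=27

17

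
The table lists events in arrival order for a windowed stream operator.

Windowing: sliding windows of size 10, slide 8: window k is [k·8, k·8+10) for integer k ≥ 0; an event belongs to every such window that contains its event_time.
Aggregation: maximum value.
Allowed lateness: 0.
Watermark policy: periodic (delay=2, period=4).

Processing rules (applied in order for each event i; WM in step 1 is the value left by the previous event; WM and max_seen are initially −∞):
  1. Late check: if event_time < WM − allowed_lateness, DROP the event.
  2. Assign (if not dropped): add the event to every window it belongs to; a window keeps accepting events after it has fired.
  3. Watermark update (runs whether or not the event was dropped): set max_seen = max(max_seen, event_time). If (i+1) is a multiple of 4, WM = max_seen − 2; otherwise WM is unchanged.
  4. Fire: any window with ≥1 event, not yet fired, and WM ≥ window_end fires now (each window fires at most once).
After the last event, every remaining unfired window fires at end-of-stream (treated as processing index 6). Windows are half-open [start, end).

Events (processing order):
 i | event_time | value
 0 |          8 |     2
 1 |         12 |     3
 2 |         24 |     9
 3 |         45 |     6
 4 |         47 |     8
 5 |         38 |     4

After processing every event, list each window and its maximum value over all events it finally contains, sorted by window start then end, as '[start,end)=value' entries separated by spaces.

[0,10)=2 [8,18)=3 [16,26)=9 [24,34)=9 [40,50)=8

i=0 t=8 v=2: → [8,18),[0,10); WM=−∞
i=1 t=12 v=3: → [8,18); WM=−∞
i=2 t=24 v=9: → [24,34),[16,26); WM=−∞
i=3 t=45 v=6: → [40,50); WM=43; [0,10) fires=2 [8,18) fires=3 [16,26) fires=9 [24,34) fires=9
i=4 t=47 v=8: → [40,50); WM=43
i=5 t=38 v=4: DROP (t<43-0); WM=43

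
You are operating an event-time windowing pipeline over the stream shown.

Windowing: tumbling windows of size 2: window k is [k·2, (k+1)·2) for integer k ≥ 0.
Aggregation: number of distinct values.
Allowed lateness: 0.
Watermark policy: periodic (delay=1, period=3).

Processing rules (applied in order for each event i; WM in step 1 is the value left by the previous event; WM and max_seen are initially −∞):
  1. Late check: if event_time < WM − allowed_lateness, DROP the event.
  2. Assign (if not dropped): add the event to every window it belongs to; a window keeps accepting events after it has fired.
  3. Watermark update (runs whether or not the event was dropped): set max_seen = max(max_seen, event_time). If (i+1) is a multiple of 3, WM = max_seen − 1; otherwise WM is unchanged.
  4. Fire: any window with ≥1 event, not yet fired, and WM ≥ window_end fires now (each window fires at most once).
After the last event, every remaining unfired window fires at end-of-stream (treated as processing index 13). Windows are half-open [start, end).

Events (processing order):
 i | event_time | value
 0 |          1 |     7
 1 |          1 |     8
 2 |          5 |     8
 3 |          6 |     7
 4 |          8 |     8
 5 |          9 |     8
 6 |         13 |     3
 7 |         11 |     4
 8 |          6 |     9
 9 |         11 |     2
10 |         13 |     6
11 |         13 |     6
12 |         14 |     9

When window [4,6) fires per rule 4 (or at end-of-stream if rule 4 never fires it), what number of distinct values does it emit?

i=0 t=1 v=7: → [0,2); WM=−∞
i=1 t=1 v=8: → [0,2); WM=−∞
i=2 t=5 v=8: → [4,6); WM=4; [0,2) fires=2
i=3 t=6 v=7: → [6,8); WM=4
i=4 t=8 v=8: → [8,10); WM=4
i=5 t=9 v=8: → [8,10); WM=8; [4,6) fires=1 [6,8) fires=1
i=6 t=13 v=3: → [12,14); WM=8
i=7 t=11 v=4: → [10,12); WM=8
i=8 t=6 v=9: DROP (t<8-0); WM=12; [8,10) fires=1 [10,12) fires=1
i=9 t=11 v=2: DROP (t<12-0); WM=12
i=10 t=13 v=6: → [12,14); WM=12
i=11 t=13 v=6: → [12,14); WM=12
i=12 t=14 v=9: → [14,16); WM=12

1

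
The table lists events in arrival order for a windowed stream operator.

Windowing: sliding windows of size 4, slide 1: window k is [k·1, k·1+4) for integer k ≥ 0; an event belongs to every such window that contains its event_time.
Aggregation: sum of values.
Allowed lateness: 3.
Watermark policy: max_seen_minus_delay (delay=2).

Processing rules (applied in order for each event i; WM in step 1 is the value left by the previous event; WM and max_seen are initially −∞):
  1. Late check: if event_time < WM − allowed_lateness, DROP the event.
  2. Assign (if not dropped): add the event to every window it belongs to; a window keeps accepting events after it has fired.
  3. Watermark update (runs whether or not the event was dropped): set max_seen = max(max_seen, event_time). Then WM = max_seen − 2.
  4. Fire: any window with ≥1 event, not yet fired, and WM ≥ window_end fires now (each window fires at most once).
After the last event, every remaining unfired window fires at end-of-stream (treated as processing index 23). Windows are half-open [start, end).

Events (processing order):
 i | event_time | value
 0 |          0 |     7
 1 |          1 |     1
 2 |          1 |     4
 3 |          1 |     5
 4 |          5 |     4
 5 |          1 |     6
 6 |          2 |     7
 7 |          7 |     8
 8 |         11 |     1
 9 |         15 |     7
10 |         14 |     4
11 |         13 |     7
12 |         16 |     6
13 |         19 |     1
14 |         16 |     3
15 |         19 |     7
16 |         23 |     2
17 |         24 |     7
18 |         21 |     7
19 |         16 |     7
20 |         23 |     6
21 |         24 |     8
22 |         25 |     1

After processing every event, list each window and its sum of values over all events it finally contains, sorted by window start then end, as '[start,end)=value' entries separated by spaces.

[0,4)=30 [1,5)=23 [2,6)=11 [3,7)=4 [4,8)=12 [5,9)=12 [6,10)=8 [7,11)=8 [8,12)=1 [9,13)=1 [10,14)=8 [11,15)=12 [12,16)=18 [13,17)=27 [14,18)=20 [15,19)=16 [16,20)=17 [17,21)=8 [18,22)=15 [19,23)=15 [20,24)=15 [21,25)=30 [22,26)=24 [23,27)=24 [24,28)=16 [25,29)=1

i=0 t=0 v=7: → [0,4); WM=-2
i=1 t=1 v=1: → [1,5),[0,4); WM=-1
i=2 t=1 v=4: → [1,5),[0,4); WM=-1
i=3 t=1 v=5: → [1,5),[0,4); WM=-1
i=4 t=5 v=4: → [5,9),[4,8),[3,7),[2,6); WM=3
i=5 t=1 v=6: → [1,5),[0,4); WM=3
i=6 t=2 v=7: → [2,6),[1,5),[0,4); WM=3
i=7 t=7 v=8: → [7,11),[6,10),[5,9),[4,8); WM=5; [0,4) fires=30 [1,5) fires=23
i=8 t=11 v=1: → [11,15),[10,14),[9,13),[8,12); WM=9; [2,6) fires=11 [3,7) fires=4 [4,8) fires=12 [5,9) fires=12
i=9 t=15 v=7: → [15,19),[14,18),[13,17),[12,16); WM=13; [6,10) fires=8 [7,11) fires=8 [8,12) fires=1 [9,13) fires=1
i=10 t=14 v=4: → [14,18),[13,17),[12,16),[11,15); WM=13
i=11 t=13 v=7: → [13,17),[12,16),[11,15),[10,14); WM=13
i=12 t=16 v=6: → [16,20),[15,19),[14,18),[13,17); WM=14; [10,14) fires=8
i=13 t=19 v=1: → [19,23),[18,22),[17,21),[16,20); WM=17; [11,15) fires=12 [12,16) fires=18 [13,17) fires=24
i=14 t=16 v=3: → [16,20),[15,19),[14,18),[13,17); WM=17
i=15 t=19 v=7: → [19,23),[18,22),[17,21),[16,20); WM=17
i=16 t=23 v=2: → [23,27),[22,26),[21,25),[20,24); WM=21; [14,18) fires=20 [15,19) fires=16 [16,20) fires=17 [17,21) fires=8
i=17 t=24 v=7: → [24,28),[23,27),[22,26),[21,25); WM=22; [18,22) fires=8
i=18 t=21 v=7: → [21,25),[20,24),[19,23),[18,22); WM=22
i=19 t=16 v=7: DROP (t<22-3); WM=22
i=20 t=23 v=6: → [23,27),[22,26),[21,25),[20,24); WM=22
i=21 t=24 v=8: → [24,28),[23,27),[22,26),[21,25); WM=22
i=22 t=25 v=1: → [25,29),[24,28),[23,27),[22,26); WM=23; [19,23) fires=15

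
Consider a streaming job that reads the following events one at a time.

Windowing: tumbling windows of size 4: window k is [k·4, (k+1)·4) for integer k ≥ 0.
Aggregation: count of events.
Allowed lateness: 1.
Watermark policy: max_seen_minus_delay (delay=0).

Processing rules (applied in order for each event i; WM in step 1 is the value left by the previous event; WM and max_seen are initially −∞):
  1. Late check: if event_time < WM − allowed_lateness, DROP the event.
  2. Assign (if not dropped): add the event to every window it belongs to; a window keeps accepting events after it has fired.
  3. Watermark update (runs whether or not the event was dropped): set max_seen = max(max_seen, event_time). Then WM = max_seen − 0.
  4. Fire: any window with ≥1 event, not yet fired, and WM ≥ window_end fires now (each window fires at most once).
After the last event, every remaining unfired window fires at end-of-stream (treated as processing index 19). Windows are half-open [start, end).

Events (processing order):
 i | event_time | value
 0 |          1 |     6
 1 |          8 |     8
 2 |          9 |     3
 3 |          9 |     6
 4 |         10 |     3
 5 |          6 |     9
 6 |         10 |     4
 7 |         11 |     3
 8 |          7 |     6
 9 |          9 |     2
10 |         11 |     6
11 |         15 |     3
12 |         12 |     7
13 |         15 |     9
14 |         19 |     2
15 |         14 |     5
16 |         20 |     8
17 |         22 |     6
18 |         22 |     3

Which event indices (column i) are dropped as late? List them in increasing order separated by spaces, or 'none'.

5 8 9 12 15

i=0 t=1 v=6: → [0,4); WM=1
i=1 t=8 v=8: → [8,12); WM=8; [0,4) fires=1
i=2 t=9 v=3: → [8,12); WM=9
i=3 t=9 v=6: → [8,12); WM=9
i=4 t=10 v=3: → [8,12); WM=10
i=5 t=6 v=9: DROP (t<10-1); WM=10
i=6 t=10 v=4: → [8,12); WM=10
i=7 t=11 v=3: → [8,12); WM=11
i=8 t=7 v=6: DROP (t<11-1); WM=11
i=9 t=9 v=2: DROP (t<11-1); WM=11
i=10 t=11 v=6: → [8,12); WM=11
i=11 t=15 v=3: → [12,16); WM=15; [8,12) fires=7
i=12 t=12 v=7: DROP (t<15-1); WM=15
i=13 t=15 v=9: → [12,16); WM=15
i=14 t=19 v=2: → [16,20); WM=19; [12,16) fires=2
i=15 t=14 v=5: DROP (t<19-1); WM=19
i=16 t=20 v=8: → [20,24); WM=20; [16,20) fires=1
i=17 t=22 v=6: → [20,24); WM=22
i=18 t=22 v=3: → [20,24); WM=22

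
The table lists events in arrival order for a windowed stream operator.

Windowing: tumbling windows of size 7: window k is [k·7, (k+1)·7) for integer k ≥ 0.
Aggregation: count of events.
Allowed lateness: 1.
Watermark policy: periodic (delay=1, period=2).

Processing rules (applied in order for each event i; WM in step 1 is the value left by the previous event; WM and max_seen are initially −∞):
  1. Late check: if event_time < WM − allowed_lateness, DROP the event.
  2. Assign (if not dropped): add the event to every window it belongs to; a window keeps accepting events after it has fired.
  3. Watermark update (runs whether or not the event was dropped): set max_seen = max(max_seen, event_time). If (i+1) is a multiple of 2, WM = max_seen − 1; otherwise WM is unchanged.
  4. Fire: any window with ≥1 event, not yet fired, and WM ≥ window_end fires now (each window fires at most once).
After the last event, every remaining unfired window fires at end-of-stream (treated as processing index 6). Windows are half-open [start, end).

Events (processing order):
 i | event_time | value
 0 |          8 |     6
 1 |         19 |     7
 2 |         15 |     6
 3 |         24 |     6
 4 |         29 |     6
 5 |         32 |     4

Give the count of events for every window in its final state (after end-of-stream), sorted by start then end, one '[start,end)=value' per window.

i=0 t=8 v=6: → [7,14); WM=−∞
i=1 t=19 v=7: → [14,21); WM=18; [7,14) fires=1
i=2 t=15 v=6: DROP (t<18-1); WM=18
i=3 t=24 v=6: → [21,28); WM=23; [14,21) fires=1
i=4 t=29 v=6: → [28,35); WM=23
i=5 t=32 v=4: → [28,35); WM=31; [21,28) fires=1

[7,14)=1 [14,21)=1 [21,28)=1 [28,35)=2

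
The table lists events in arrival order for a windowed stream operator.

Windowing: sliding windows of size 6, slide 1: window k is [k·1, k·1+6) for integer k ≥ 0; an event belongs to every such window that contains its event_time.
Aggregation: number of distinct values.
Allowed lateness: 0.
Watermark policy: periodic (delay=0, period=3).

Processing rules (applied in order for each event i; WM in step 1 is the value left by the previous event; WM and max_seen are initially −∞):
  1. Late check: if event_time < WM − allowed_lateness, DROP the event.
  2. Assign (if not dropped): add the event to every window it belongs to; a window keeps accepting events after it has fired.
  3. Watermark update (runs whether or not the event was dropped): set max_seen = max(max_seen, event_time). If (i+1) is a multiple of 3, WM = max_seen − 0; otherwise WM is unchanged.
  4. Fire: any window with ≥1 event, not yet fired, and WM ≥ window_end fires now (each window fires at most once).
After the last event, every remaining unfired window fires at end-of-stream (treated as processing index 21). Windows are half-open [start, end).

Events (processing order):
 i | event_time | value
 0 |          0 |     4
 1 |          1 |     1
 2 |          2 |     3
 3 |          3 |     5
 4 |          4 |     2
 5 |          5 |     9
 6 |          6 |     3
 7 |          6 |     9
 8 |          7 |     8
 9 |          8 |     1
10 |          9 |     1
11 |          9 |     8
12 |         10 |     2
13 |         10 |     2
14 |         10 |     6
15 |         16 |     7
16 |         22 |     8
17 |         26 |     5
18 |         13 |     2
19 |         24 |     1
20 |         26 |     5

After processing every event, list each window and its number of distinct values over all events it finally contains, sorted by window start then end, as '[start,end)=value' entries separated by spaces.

i=0 t=0 v=4: → [0,6); WM=−∞
i=1 t=1 v=1: → [1,7),[0,6); WM=−∞
i=2 t=2 v=3: → [2,8),[1,7),[0,6); WM=2
i=3 t=3 v=5: → [3,9),[2,8),[1,7),[0,6); WM=2
i=4 t=4 v=2: → [4,10),[3,9),[2,8),[1,7),[0,6); WM=2
i=5 t=5 v=9: → [5,11),[4,10),[3,9),[2,8),[1,7),[0,6); WM=5
i=6 t=6 v=3: → [6,12),[5,11),[4,10),[3,9),[2,8),[1,7); WM=5
i=7 t=6 v=9: → [6,12),[5,11),[4,10),[3,9),[2,8),[1,7); WM=5
i=8 t=7 v=8: → [7,13),[6,12),[5,11),[4,10),[3,9),[2,8); WM=7; [0,6) fires=6 [1,7) fires=5
i=9 t=8 v=1: → [8,14),[7,13),[6,12),[5,11),[4,10),[3,9); WM=7
i=10 t=9 v=1: → [9,15),[8,14),[7,13),[6,12),[5,11),[4,10); WM=7
i=11 t=9 v=8: → [9,15),[8,14),[7,13),[6,12),[5,11),[4,10); WM=9; [2,8) fires=5 [3,9) fires=6
i=12 t=10 v=2: → [10,16),[9,15),[8,14),[7,13),[6,12),[5,11); WM=9
i=13 t=10 v=2: → [10,16),[9,15),[8,14),[7,13),[6,12),[5,11); WM=9
i=14 t=10 v=6: → [10,16),[9,15),[8,14),[7,13),[6,12),[5,11); WM=10; [4,10) fires=5
i=15 t=16 v=7: → [16,22),[15,21),[14,20),[13,19),[12,18),[11,17); WM=10
i=16 t=22 v=8: → [22,28),[21,27),[20,26),[19,25),[18,24),[17,23); WM=10
i=17 t=26 v=5: → [26,32),[25,31),[24,30),[23,29),[22,28),[21,27); WM=26; [5,11) fires=6 [6,12) fires=6 [7,13) fires=4 [8,14) fires=4 [9,15) fires=4 [10,16) fires=2 [11,17) fires=1 [12,18) fires=1 [13,19) fires=1 [14,20) fires=1 [15,21) fires=1 [16,22) fires=1 [17,23) fires=1 [18,24) fires=1 [19,25) fires=1 [20,26) fires=1
i=18 t=13 v=2: DROP (t<26-0); WM=26
i=19 t=24 v=1: DROP (t<26-0); WM=26
i=20 t=26 v=5: → [26,32),[25,31),[24,30),[23,29),[22,28),[21,27); WM=26

[0,6)=6 [1,7)=5 [2,8)=5 [3,9)=6 [4,10)=5 [5,11)=6 [6,12)=6 [7,13)=4 [8,14)=4 [9,15)=4 [10,16)=2 [11,17)=1 [12,18)=1 [13,19)=1 [14,20)=1 [15,21)=1 [16,22)=1 [17,23)=1 [18,24)=1 [19,25)=1 [20,26)=1 [21,27)=2 [22,28)=2 [23,29)=1 [24,30)=1 [25,31)=1 [26,32)=1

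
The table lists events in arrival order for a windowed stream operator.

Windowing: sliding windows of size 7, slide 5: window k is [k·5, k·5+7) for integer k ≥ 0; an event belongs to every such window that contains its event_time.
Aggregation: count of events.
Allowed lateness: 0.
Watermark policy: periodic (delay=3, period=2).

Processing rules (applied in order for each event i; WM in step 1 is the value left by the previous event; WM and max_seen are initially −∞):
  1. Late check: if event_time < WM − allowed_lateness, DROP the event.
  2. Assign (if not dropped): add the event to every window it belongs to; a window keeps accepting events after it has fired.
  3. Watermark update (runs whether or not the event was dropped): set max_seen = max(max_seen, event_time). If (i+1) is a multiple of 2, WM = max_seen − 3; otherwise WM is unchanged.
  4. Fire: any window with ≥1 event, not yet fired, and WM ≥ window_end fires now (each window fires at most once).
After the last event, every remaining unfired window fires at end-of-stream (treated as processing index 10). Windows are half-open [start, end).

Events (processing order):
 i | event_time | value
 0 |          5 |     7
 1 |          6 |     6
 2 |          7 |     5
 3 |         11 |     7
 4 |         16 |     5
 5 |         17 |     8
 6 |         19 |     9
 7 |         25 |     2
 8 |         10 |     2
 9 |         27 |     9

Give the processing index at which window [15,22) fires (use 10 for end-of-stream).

i=0 t=5 v=7: → [5,12),[0,7); WM=−∞
i=1 t=6 v=6: → [5,12),[0,7); WM=3
i=2 t=7 v=5: → [5,12); WM=3
i=3 t=11 v=7: → [10,17),[5,12); WM=8; [0,7) fires=2
i=4 t=16 v=5: → [15,22),[10,17); WM=8
i=5 t=17 v=8: → [15,22); WM=14; [5,12) fires=4
i=6 t=19 v=9: → [15,22); WM=14
i=7 t=25 v=2: → [25,32),[20,27); WM=22; [10,17) fires=2 [15,22) fires=3
i=8 t=10 v=2: DROP (t<22-0); WM=22
i=9 t=27 v=9: → [25,32); WM=24

7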